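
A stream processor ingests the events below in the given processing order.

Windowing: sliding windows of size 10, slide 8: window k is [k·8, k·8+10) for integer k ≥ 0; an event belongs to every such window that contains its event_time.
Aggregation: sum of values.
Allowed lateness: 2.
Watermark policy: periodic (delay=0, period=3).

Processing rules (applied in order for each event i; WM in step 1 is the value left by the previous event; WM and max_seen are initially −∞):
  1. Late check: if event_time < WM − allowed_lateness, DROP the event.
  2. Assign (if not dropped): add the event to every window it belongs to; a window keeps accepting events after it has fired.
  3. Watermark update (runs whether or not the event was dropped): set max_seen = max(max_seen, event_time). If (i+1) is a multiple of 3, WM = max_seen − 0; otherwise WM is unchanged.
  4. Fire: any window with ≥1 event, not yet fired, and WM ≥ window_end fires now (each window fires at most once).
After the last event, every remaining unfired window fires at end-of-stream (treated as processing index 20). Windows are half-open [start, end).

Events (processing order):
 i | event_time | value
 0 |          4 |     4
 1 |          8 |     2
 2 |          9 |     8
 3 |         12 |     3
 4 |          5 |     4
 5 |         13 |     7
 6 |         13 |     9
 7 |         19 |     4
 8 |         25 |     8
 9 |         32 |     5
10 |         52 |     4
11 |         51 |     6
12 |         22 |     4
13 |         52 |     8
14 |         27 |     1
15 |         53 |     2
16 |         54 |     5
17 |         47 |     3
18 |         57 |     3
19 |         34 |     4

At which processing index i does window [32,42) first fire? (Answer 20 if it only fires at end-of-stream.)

i=0 t=4 v=4: → [0,10); WM=−∞
i=1 t=8 v=2: → [8,18),[0,10); WM=−∞
i=2 t=9 v=8: → [8,18),[0,10); WM=9
i=3 t=12 v=3: → [8,18); WM=9
i=4 t=5 v=4: DROP (t<9-2); WM=9
i=5 t=13 v=7: → [8,18); WM=13; [0,10) fires=14
i=6 t=13 v=9: → [8,18); WM=13
i=7 t=19 v=4: → [16,26); WM=13
i=8 t=25 v=8: → [24,34),[16,26); WM=25; [8,18) fires=29
i=9 t=32 v=5: → [32,42),[24,34); WM=25
i=10 t=52 v=4: → [48,58); WM=25
i=11 t=51 v=6: → [48,58); WM=52; [16,26) fires=12 [24,34) fires=13 [32,42) fires=5
i=12 t=22 v=4: DROP (t<52-2); WM=52
i=13 t=52 v=8: → [48,58); WM=52
i=14 t=27 v=1: DROP (t<52-2); WM=52
i=15 t=53 v=2: → [48,58); WM=52
i=16 t=54 v=5: → [48,58); WM=52
i=17 t=47 v=3: DROP (t<52-2); WM=54
i=18 t=57 v=3: → [56,66),[48,58); WM=54
i=19 t=34 v=4: DROP (t<54-2); WM=54

11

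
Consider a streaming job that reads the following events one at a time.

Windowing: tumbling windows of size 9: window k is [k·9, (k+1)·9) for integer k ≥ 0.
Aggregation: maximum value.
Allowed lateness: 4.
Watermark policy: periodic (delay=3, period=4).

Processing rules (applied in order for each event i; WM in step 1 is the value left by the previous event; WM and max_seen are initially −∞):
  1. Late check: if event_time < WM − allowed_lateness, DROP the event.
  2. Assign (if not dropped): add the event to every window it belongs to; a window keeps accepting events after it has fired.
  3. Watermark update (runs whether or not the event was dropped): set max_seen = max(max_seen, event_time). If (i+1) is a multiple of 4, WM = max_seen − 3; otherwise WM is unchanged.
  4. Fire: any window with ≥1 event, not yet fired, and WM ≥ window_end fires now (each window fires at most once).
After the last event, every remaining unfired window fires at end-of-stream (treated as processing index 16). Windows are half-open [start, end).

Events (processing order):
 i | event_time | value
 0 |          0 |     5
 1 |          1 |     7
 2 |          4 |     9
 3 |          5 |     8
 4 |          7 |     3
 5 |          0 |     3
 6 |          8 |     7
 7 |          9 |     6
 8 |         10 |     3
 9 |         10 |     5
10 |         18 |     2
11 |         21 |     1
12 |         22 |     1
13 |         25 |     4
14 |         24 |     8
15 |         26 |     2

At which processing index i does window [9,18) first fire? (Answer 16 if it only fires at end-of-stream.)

11

i=0 t=0 v=5: → [0,9); WM=−∞
i=1 t=1 v=7: → [0,9); WM=−∞
i=2 t=4 v=9: → [0,9); WM=−∞
i=3 t=5 v=8: → [0,9); WM=2
i=4 t=7 v=3: → [0,9); WM=2
i=5 t=0 v=3: → [0,9); WM=2
i=6 t=8 v=7: → [0,9); WM=2
i=7 t=9 v=6: → [9,18); WM=6
i=8 t=10 v=3: → [9,18); WM=6
i=9 t=10 v=5: → [9,18); WM=6
i=10 t=18 v=2: → [18,27); WM=6
i=11 t=21 v=1: → [18,27); WM=18; [0,9) fires=9 [9,18) fires=6
i=12 t=22 v=1: → [18,27); WM=18
i=13 t=25 v=4: → [18,27); WM=18
i=14 t=24 v=8: → [18,27); WM=18
i=15 t=26 v=2: → [18,27); WM=23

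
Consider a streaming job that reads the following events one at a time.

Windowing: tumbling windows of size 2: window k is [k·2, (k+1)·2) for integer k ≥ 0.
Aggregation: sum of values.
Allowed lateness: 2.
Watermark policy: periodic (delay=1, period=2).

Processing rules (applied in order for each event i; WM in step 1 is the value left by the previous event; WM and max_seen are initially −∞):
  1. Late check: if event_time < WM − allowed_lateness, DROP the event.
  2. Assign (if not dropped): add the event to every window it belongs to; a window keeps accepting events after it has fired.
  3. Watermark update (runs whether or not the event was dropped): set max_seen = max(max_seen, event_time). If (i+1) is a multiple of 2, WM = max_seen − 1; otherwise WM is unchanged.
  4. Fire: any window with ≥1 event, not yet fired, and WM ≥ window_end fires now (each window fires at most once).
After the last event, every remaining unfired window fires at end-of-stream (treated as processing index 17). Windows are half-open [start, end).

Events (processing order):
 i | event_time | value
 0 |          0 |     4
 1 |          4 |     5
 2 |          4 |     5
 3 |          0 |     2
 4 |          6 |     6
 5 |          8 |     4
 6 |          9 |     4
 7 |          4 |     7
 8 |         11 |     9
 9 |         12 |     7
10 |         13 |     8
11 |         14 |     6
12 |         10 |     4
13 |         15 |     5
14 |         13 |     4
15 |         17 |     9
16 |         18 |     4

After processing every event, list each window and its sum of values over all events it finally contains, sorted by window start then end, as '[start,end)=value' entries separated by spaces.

[0,2)=4 [4,6)=10 [6,8)=6 [8,10)=8 [10,12)=9 [12,14)=19 [14,16)=11 [16,18)=9 [18,20)=4

i=0 t=0 v=4: → [0,2); WM=−∞
i=1 t=4 v=5: → [4,6); WM=3; [0,2) fires=4
i=2 t=4 v=5: → [4,6); WM=3
i=3 t=0 v=2: DROP (t<3-2); WM=3
i=4 t=6 v=6: → [6,8); WM=3
i=5 t=8 v=4: → [8,10); WM=7; [4,6) fires=10
i=6 t=9 v=4: → [8,10); WM=7
i=7 t=4 v=7: DROP (t<7-2); WM=8; [6,8) fires=6
i=8 t=11 v=9: → [10,12); WM=8
i=9 t=12 v=7: → [12,14); WM=11; [8,10) fires=8
i=10 t=13 v=8: → [12,14); WM=11
i=11 t=14 v=6: → [14,16); WM=13; [10,12) fires=9
i=12 t=10 v=4: DROP (t<13-2); WM=13
i=13 t=15 v=5: → [14,16); WM=14; [12,14) fires=15
i=14 t=13 v=4: → [12,14); WM=14
i=15 t=17 v=9: → [16,18); WM=16; [14,16) fires=11
i=16 t=18 v=4: → [18,20); WM=16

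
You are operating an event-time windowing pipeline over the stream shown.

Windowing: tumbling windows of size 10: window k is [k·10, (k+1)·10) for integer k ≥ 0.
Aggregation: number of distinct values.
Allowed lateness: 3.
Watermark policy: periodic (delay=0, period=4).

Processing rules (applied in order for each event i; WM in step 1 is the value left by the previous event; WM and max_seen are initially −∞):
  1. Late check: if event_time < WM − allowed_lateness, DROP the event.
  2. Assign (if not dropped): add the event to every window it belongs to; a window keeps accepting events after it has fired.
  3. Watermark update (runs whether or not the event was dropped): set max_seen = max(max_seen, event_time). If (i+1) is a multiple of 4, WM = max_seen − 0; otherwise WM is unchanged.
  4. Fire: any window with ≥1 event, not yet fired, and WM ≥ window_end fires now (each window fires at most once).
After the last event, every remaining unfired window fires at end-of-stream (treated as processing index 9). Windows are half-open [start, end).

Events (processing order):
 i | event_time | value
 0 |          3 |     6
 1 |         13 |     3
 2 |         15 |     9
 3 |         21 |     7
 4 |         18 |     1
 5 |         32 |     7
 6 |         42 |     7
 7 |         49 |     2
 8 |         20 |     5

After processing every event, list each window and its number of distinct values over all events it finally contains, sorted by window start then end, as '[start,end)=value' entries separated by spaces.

[0,10)=1 [10,20)=3 [20,30)=1 [30,40)=1 [40,50)=2

i=0 t=3 v=6: → [0,10); WM=−∞
i=1 t=13 v=3: → [10,20); WM=−∞
i=2 t=15 v=9: → [10,20); WM=−∞
i=3 t=21 v=7: → [20,30); WM=21; [0,10) fires=1 [10,20) fires=2
i=4 t=18 v=1: → [10,20); WM=21
i=5 t=32 v=7: → [30,40); WM=21
i=6 t=42 v=7: → [40,50); WM=21
i=7 t=49 v=2: → [40,50); WM=49; [20,30) fires=1 [30,40) fires=1
i=8 t=20 v=5: DROP (t<49-3); WM=49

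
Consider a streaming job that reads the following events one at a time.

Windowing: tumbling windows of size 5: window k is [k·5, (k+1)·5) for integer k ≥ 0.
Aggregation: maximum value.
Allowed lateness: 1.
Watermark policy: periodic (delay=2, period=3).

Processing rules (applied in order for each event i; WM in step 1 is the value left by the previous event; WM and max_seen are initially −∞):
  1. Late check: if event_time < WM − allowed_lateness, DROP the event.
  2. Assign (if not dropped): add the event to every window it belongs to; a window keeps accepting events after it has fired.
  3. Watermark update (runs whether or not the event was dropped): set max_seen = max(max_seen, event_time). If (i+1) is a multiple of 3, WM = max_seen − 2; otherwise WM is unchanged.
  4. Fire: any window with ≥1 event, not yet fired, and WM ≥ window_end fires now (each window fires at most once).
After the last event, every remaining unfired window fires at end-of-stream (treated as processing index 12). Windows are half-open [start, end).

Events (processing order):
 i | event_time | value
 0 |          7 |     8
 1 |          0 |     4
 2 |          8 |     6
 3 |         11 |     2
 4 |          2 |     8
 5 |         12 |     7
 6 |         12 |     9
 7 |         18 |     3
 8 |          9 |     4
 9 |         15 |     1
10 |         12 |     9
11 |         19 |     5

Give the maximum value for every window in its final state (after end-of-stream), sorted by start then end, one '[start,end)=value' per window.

i=0 t=7 v=8: → [5,10); WM=−∞
i=1 t=0 v=4: → [0,5); WM=−∞
i=2 t=8 v=6: → [5,10); WM=6; [0,5) fires=4
i=3 t=11 v=2: → [10,15); WM=6
i=4 t=2 v=8: DROP (t<6-1); WM=6
i=5 t=12 v=7: → [10,15); WM=10; [5,10) fires=8
i=6 t=12 v=9: → [10,15); WM=10
i=7 t=18 v=3: → [15,20); WM=10
i=8 t=9 v=4: → [5,10); WM=16; [10,15) fires=9
i=9 t=15 v=1: → [15,20); WM=16
i=10 t=12 v=9: DROP (t<16-1); WM=16
i=11 t=19 v=5: → [15,20); WM=17

[0,5)=4 [5,10)=8 [10,15)=9 [15,20)=5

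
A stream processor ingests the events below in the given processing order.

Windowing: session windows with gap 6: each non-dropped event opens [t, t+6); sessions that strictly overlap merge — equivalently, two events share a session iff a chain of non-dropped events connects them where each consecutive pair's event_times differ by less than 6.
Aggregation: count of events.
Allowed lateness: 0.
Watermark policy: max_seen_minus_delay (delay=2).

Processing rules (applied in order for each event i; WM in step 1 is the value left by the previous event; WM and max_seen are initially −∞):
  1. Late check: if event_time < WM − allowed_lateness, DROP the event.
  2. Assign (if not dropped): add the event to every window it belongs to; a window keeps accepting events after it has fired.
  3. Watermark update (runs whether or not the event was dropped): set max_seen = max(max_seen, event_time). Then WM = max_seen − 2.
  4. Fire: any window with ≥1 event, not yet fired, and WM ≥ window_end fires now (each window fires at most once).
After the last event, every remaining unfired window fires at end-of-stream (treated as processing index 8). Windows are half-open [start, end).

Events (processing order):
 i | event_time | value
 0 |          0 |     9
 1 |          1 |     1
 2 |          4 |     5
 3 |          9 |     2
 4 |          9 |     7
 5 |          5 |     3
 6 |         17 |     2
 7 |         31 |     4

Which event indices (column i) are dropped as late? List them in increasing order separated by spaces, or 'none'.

5

i=0 t=0 v=9: → [0,6); WM=-2
i=1 t=1 v=1: → [0,7); WM=-1
i=2 t=4 v=5: → [0,10); WM=2
i=3 t=9 v=2: → [0,15); WM=7
i=4 t=9 v=7: → [0,15); WM=7
i=5 t=5 v=3: DROP (t<7-0); WM=7
i=6 t=17 v=2: → [17,23); WM=15
i=7 t=31 v=4: → [31,37); WM=29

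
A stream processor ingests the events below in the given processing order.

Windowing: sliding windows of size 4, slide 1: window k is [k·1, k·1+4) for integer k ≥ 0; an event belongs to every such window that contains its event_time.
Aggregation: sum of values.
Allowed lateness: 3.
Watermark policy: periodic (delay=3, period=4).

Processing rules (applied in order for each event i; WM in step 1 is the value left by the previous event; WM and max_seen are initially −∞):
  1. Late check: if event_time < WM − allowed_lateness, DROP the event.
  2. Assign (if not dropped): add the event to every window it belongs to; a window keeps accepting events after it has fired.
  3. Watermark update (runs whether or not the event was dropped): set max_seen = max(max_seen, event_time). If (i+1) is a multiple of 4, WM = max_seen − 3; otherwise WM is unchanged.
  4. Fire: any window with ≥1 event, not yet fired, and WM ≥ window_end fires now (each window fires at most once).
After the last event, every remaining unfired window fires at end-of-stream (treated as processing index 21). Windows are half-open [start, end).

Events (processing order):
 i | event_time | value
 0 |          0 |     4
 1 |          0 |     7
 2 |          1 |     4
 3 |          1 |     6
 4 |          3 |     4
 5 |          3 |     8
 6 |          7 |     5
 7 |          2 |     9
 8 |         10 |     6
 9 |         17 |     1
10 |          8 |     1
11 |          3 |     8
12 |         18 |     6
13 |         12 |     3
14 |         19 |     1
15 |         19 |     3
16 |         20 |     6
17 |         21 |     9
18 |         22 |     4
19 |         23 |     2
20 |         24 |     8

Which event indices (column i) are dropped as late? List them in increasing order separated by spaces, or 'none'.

none

i=0 t=0 v=4: → [0,4); WM=−∞
i=1 t=0 v=7: → [0,4); WM=−∞
i=2 t=1 v=4: → [1,5),[0,4); WM=−∞
i=3 t=1 v=6: → [1,5),[0,4); WM=-2
i=4 t=3 v=4: → [3,7),[2,6),[1,5),[0,4); WM=-2
i=5 t=3 v=8: → [3,7),[2,6),[1,5),[0,4); WM=-2
i=6 t=7 v=5: → [7,11),[6,10),[5,9),[4,8); WM=-2
i=7 t=2 v=9: → [2,6),[1,5),[0,4); WM=4; [0,4) fires=42
i=8 t=10 v=6: → [10,14),[9,13),[8,12),[7,11); WM=4
i=9 t=17 v=1: → [17,21),[16,20),[15,19),[14,18); WM=4
i=10 t=8 v=1: → [8,12),[7,11),[6,10),[5,9); WM=4
i=11 t=3 v=8: → [3,7),[2,6),[1,5),[0,4); WM=14; [1,5) fires=39 [2,6) fires=29 [3,7) fires=20 [4,8) fires=5 [5,9) fires=6 [6,10) fires=6 [7,11) fires=12 [8,12) fires=7 [9,13) fires=6 [10,14) fires=6
i=12 t=18 v=6: → [18,22),[17,21),[16,20),[15,19); WM=14
i=13 t=12 v=3: → [12,16),[11,15),[10,14),[9,13); WM=14
i=14 t=19 v=1: → [19,23),[18,22),[17,21),[16,20); WM=14
i=15 t=19 v=3: → [19,23),[18,22),[17,21),[16,20); WM=16; [11,15) fires=3 [12,16) fires=3
i=16 t=20 v=6: → [20,24),[19,23),[18,22),[17,21); WM=16
i=17 t=21 v=9: → [21,25),[20,24),[19,23),[18,22); WM=16
i=18 t=22 v=4: → [22,26),[21,25),[20,24),[19,23); WM=16
i=19 t=23 v=2: → [23,27),[22,26),[21,25),[20,24); WM=20; [14,18) fires=1 [15,19) fires=7 [16,20) fires=11
i=20 t=24 v=8: → [24,28),[23,27),[22,26),[21,25); WM=20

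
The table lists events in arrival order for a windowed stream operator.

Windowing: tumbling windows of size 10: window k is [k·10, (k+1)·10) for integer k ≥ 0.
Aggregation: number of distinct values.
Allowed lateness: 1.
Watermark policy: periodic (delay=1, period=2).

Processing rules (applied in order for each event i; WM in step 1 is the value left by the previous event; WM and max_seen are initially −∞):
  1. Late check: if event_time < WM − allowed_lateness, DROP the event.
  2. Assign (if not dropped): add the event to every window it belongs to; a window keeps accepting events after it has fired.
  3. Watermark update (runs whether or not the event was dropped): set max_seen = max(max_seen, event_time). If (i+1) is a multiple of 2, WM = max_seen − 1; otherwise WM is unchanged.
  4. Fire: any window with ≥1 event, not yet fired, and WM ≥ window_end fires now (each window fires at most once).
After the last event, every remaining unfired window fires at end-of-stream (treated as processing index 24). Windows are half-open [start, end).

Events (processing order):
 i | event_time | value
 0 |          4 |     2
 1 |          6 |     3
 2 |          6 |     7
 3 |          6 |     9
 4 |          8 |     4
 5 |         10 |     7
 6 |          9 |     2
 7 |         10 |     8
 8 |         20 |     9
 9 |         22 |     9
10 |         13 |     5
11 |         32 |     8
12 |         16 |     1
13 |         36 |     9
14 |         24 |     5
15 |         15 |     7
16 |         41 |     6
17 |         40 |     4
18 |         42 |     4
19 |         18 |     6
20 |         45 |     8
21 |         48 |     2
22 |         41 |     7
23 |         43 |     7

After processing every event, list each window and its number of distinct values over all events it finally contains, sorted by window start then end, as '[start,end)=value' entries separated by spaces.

[0,10)=5 [10,20)=2 [20,30)=1 [30,40)=2 [40,50)=4

i=0 t=4 v=2: → [0,10); WM=−∞
i=1 t=6 v=3: → [0,10); WM=5
i=2 t=6 v=7: → [0,10); WM=5
i=3 t=6 v=9: → [0,10); WM=5
i=4 t=8 v=4: → [0,10); WM=5
i=5 t=10 v=7: → [10,20); WM=9
i=6 t=9 v=2: → [0,10); WM=9
i=7 t=10 v=8: → [10,20); WM=9
i=8 t=20 v=9: → [20,30); WM=9
i=9 t=22 v=9: → [20,30); WM=21; [0,10) fires=5 [10,20) fires=2
i=10 t=13 v=5: DROP (t<21-1); WM=21
i=11 t=32 v=8: → [30,40); WM=31; [20,30) fires=1
i=12 t=16 v=1: DROP (t<31-1); WM=31
i=13 t=36 v=9: → [30,40); WM=35
i=14 t=24 v=5: DROP (t<35-1); WM=35
i=15 t=15 v=7: DROP (t<35-1); WM=35
i=16 t=41 v=6: → [40,50); WM=35
i=17 t=40 v=4: → [40,50); WM=40; [30,40) fires=2
i=18 t=42 v=4: → [40,50); WM=40
i=19 t=18 v=6: DROP (t<40-1); WM=41
i=20 t=45 v=8: → [40,50); WM=41
i=21 t=48 v=2: → [40,50); WM=47
i=22 t=41 v=7: DROP (t<47-1); WM=47
i=23 t=43 v=7: DROP (t<47-1); WM=47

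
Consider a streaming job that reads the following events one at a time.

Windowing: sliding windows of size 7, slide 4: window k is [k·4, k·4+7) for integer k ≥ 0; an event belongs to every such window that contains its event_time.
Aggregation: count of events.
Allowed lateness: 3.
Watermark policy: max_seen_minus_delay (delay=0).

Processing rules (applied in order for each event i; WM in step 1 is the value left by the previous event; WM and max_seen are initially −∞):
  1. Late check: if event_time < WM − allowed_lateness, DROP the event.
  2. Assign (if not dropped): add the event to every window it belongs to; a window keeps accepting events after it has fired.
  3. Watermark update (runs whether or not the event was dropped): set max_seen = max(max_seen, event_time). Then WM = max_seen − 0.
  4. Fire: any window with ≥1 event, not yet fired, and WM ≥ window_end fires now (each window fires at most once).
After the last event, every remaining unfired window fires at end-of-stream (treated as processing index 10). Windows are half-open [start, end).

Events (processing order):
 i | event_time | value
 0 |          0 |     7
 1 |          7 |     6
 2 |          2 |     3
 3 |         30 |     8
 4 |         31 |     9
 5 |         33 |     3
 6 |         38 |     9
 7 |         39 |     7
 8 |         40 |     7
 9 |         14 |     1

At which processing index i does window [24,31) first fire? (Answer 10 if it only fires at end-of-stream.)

4

i=0 t=0 v=7: → [0,7); WM=0
i=1 t=7 v=6: → [4,11); WM=7; [0,7) fires=1
i=2 t=2 v=3: DROP (t<7-3); WM=7
i=3 t=30 v=8: → [28,35),[24,31); WM=30; [4,11) fires=1
i=4 t=31 v=9: → [28,35); WM=31; [24,31) fires=1
i=5 t=33 v=3: → [32,39),[28,35); WM=33
i=6 t=38 v=9: → [36,43),[32,39); WM=38; [28,35) fires=3
i=7 t=39 v=7: → [36,43); WM=39; [32,39) fires=2
i=8 t=40 v=7: → [40,47),[36,43); WM=40
i=9 t=14 v=1: DROP (t<40-3); WM=40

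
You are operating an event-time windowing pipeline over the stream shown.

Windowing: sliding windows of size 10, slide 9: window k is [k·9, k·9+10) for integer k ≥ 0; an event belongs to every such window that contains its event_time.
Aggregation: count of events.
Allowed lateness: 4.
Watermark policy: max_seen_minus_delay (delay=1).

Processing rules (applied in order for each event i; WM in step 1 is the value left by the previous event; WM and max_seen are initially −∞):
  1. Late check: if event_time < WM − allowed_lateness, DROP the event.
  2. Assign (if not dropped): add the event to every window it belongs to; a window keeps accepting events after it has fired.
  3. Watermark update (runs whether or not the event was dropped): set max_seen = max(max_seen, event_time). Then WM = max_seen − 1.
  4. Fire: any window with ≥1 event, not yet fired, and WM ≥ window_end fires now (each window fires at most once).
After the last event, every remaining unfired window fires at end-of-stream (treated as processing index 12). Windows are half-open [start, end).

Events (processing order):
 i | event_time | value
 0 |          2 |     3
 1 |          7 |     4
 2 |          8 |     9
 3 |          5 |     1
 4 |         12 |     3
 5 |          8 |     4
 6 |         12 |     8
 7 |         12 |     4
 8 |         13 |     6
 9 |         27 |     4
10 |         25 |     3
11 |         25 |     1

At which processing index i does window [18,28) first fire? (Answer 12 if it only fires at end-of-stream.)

i=0 t=2 v=3: → [0,10); WM=1
i=1 t=7 v=4: → [0,10); WM=6
i=2 t=8 v=9: → [0,10); WM=7
i=3 t=5 v=1: → [0,10); WM=7
i=4 t=12 v=3: → [9,19); WM=11; [0,10) fires=4
i=5 t=8 v=4: → [0,10); WM=11
i=6 t=12 v=8: → [9,19); WM=11
i=7 t=12 v=4: → [9,19); WM=11
i=8 t=13 v=6: → [9,19); WM=12
i=9 t=27 v=4: → [27,37),[18,28); WM=26; [9,19) fires=4
i=10 t=25 v=3: → [18,28); WM=26
i=11 t=25 v=1: → [18,28); WM=26

12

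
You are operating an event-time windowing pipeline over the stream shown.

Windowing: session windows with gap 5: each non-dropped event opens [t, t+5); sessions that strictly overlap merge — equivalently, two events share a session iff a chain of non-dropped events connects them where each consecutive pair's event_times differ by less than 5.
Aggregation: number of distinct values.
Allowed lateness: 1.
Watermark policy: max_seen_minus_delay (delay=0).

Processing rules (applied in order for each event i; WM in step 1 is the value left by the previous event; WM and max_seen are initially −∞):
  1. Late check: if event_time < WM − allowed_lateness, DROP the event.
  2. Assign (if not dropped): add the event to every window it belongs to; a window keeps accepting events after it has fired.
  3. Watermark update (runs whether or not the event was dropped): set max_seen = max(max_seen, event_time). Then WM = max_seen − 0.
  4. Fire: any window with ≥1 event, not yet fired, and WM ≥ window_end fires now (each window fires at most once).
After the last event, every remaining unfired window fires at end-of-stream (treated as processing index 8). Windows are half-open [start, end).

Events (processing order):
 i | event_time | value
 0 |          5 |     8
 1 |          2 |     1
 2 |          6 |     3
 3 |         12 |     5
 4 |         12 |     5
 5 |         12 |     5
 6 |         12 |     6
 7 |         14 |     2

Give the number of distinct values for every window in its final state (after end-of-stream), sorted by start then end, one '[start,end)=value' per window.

i=0 t=5 v=8: → [5,10); WM=5
i=1 t=2 v=1: DROP (t<5-1); WM=5
i=2 t=6 v=3: → [5,11); WM=6
i=3 t=12 v=5: → [12,17); WM=12
i=4 t=12 v=5: → [12,17); WM=12
i=5 t=12 v=5: → [12,17); WM=12
i=6 t=12 v=6: → [12,17); WM=12
i=7 t=14 v=2: → [12,19); WM=14

[5,11)=2 [12,19)=3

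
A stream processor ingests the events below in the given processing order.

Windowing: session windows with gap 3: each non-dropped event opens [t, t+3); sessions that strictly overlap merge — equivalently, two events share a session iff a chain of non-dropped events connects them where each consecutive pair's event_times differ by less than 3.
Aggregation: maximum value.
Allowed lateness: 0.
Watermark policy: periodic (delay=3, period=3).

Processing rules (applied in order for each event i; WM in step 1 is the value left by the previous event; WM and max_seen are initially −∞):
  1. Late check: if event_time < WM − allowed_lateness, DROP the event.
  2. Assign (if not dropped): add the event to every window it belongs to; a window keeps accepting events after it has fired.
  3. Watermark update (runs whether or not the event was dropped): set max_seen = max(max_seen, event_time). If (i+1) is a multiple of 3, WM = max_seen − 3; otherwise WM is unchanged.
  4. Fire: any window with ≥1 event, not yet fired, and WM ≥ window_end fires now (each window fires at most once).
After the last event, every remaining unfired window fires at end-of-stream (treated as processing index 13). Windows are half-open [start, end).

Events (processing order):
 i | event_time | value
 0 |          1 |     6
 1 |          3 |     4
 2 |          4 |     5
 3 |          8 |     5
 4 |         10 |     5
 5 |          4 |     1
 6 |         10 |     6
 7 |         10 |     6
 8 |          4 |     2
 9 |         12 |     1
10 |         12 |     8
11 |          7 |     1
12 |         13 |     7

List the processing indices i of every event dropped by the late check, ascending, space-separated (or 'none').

8

i=0 t=1 v=6: → [1,4); WM=−∞
i=1 t=3 v=4: → [1,6); WM=−∞
i=2 t=4 v=5: → [1,7); WM=1
i=3 t=8 v=5: → [8,11); WM=1
i=4 t=10 v=5: → [8,13); WM=1
i=5 t=4 v=1: → [1,7); WM=7
i=6 t=10 v=6: → [8,13); WM=7
i=7 t=10 v=6: → [8,13); WM=7
i=8 t=4 v=2: DROP (t<7-0); WM=7
i=9 t=12 v=1: → [8,15); WM=7
i=10 t=12 v=8: → [8,15); WM=7
i=11 t=7 v=1: → [7,15); WM=9
i=12 t=13 v=7: → [7,16); WM=9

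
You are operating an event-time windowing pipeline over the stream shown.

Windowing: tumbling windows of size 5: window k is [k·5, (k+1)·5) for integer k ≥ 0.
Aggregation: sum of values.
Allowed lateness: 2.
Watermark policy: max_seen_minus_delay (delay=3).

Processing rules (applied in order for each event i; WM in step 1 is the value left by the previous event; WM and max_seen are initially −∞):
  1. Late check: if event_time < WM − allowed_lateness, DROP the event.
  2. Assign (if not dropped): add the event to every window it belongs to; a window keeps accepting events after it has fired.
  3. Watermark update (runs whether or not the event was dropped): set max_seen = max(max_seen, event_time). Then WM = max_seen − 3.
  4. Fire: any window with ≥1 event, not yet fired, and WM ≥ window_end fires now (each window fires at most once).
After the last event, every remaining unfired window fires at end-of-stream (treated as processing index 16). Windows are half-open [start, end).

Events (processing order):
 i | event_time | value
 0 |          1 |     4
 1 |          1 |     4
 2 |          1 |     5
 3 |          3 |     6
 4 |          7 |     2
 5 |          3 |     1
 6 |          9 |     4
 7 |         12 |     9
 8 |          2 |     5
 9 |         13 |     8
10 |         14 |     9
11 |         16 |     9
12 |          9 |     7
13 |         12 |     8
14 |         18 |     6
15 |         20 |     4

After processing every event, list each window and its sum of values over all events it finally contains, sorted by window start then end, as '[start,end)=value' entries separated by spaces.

i=0 t=1 v=4: → [0,5); WM=-2
i=1 t=1 v=4: → [0,5); WM=-2
i=2 t=1 v=5: → [0,5); WM=-2
i=3 t=3 v=6: → [0,5); WM=0
i=4 t=7 v=2: → [5,10); WM=4
i=5 t=3 v=1: → [0,5); WM=4
i=6 t=9 v=4: → [5,10); WM=6; [0,5) fires=20
i=7 t=12 v=9: → [10,15); WM=9
i=8 t=2 v=5: DROP (t<9-2); WM=9
i=9 t=13 v=8: → [10,15); WM=10; [5,10) fires=6
i=10 t=14 v=9: → [10,15); WM=11
i=11 t=16 v=9: → [15,20); WM=13
i=12 t=9 v=7: DROP (t<13-2); WM=13
i=13 t=12 v=8: → [10,15); WM=13
i=14 t=18 v=6: → [15,20); WM=15; [10,15) fires=34
i=15 t=20 v=4: → [20,25); WM=17

[0,5)=20 [5,10)=6 [10,15)=34 [15,20)=15 [20,25)=4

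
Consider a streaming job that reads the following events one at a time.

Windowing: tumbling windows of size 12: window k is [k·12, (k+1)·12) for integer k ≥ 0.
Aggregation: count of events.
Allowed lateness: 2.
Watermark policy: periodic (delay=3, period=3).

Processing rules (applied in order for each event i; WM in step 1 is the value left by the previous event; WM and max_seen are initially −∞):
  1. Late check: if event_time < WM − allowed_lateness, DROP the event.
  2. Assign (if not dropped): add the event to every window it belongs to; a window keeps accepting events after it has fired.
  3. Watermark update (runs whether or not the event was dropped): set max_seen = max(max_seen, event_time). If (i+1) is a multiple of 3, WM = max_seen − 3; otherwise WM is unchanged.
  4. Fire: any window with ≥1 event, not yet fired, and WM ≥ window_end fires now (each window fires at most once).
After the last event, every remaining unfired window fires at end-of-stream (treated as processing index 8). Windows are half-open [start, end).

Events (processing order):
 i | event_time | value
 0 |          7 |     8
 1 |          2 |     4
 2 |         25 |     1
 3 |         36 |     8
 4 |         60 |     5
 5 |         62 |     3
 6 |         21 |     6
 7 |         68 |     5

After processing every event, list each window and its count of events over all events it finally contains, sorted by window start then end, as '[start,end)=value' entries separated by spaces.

[0,12)=2 [24,36)=1 [36,48)=1 [60,72)=3

i=0 t=7 v=8: → [0,12); WM=−∞
i=1 t=2 v=4: → [0,12); WM=−∞
i=2 t=25 v=1: → [24,36); WM=22; [0,12) fires=2
i=3 t=36 v=8: → [36,48); WM=22
i=4 t=60 v=5: → [60,72); WM=22
i=5 t=62 v=3: → [60,72); WM=59; [24,36) fires=1 [36,48) fires=1
i=6 t=21 v=6: DROP (t<59-2); WM=59
i=7 t=68 v=5: → [60,72); WM=59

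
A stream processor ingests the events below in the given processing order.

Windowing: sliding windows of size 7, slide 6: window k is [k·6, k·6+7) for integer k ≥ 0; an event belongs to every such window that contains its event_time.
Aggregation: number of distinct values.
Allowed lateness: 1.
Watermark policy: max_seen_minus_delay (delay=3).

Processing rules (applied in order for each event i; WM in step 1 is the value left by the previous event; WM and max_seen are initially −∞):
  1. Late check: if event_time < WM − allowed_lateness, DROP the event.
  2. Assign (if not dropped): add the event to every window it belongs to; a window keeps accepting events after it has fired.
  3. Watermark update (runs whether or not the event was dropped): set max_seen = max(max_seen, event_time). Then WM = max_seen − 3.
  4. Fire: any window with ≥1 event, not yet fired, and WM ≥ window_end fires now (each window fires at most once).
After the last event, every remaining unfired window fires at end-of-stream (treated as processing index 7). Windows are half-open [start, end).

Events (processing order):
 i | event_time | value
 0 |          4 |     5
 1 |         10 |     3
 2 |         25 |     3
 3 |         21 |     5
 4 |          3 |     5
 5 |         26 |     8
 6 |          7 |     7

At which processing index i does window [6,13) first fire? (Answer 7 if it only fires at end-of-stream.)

2

i=0 t=4 v=5: → [0,7); WM=1
i=1 t=10 v=3: → [6,13); WM=7; [0,7) fires=1
i=2 t=25 v=3: → [24,31); WM=22; [6,13) fires=1
i=3 t=21 v=5: → [18,25); WM=22
i=4 t=3 v=5: DROP (t<22-1); WM=22
i=5 t=26 v=8: → [24,31); WM=23
i=6 t=7 v=7: DROP (t<23-1); WM=23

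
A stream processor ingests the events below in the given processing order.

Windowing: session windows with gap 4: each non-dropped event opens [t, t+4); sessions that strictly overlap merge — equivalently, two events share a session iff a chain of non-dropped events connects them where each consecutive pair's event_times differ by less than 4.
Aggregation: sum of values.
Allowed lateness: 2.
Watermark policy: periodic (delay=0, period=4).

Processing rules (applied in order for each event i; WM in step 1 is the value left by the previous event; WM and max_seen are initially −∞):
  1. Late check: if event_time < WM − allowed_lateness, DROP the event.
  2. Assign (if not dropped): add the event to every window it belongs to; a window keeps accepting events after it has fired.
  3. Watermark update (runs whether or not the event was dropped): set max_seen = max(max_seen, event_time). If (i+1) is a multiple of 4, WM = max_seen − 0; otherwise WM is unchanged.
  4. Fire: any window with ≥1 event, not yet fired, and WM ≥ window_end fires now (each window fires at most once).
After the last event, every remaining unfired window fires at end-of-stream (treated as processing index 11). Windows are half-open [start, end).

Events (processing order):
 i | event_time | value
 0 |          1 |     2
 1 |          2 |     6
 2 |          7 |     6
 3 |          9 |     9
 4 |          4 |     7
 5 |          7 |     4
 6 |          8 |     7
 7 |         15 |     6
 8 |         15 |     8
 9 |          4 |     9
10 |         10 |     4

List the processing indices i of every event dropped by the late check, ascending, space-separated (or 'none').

i=0 t=1 v=2: → [1,5); WM=−∞
i=1 t=2 v=6: → [1,6); WM=−∞
i=2 t=7 v=6: → [7,11); WM=−∞
i=3 t=9 v=9: → [7,13); WM=9
i=4 t=4 v=7: DROP (t<9-2); WM=9
i=5 t=7 v=4: → [7,13); WM=9
i=6 t=8 v=7: → [7,13); WM=9
i=7 t=15 v=6: → [15,19); WM=15
i=8 t=15 v=8: → [15,19); WM=15
i=9 t=4 v=9: DROP (t<15-2); WM=15
i=10 t=10 v=4: DROP (t<15-2); WM=15

4 9 10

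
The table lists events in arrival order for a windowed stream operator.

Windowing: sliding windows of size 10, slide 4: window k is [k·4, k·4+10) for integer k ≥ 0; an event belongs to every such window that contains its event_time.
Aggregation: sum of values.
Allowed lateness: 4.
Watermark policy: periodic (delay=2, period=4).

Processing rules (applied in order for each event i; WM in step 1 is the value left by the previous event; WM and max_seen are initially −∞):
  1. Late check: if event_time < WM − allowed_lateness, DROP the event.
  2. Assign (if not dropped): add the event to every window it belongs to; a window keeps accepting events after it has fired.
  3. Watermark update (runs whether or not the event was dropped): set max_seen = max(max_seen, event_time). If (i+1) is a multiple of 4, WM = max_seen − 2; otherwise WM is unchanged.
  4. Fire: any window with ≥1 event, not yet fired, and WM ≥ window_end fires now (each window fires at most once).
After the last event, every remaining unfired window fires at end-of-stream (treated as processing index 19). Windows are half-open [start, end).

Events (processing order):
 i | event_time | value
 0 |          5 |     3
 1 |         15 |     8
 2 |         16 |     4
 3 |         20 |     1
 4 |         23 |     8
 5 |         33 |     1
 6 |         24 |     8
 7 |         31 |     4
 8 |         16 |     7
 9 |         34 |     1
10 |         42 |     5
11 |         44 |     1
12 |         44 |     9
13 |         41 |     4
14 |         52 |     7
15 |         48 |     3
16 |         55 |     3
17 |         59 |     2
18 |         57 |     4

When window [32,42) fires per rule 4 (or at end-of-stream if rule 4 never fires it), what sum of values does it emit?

i=0 t=5 v=3: → [4,14),[0,10); WM=−∞
i=1 t=15 v=8: → [12,22),[8,18); WM=−∞
i=2 t=16 v=4: → [16,26),[12,22),[8,18); WM=−∞
i=3 t=20 v=1: → [20,30),[16,26),[12,22); WM=18; [0,10) fires=3 [4,14) fires=3 [8,18) fires=12
i=4 t=23 v=8: → [20,30),[16,26); WM=18
i=5 t=33 v=1: → [32,42),[28,38),[24,34); WM=18
i=6 t=24 v=8: → [24,34),[20,30),[16,26); WM=18
i=7 t=31 v=4: → [28,38),[24,34); WM=31; [12,22) fires=13 [16,26) fires=21 [20,30) fires=17
i=8 t=16 v=7: DROP (t<31-4); WM=31
i=9 t=34 v=1: → [32,42),[28,38); WM=31
i=10 t=42 v=5: → [40,50),[36,46); WM=31
i=11 t=44 v=1: → [44,54),[40,50),[36,46); WM=42; [24,34) fires=13 [28,38) fires=6 [32,42) fires=2
i=12 t=44 v=9: → [44,54),[40,50),[36,46); WM=42
i=13 t=41 v=4: → [40,50),[36,46),[32,42); WM=42
i=14 t=52 v=7: → [52,62),[48,58),[44,54); WM=42
i=15 t=48 v=3: → [48,58),[44,54),[40,50); WM=50; [36,46) fires=19 [40,50) fires=22
i=16 t=55 v=3: → [52,62),[48,58); WM=50
i=17 t=59 v=2: → [56,66),[52,62); WM=50
i=18 t=57 v=4: → [56,66),[52,62),[48,58); WM=50

2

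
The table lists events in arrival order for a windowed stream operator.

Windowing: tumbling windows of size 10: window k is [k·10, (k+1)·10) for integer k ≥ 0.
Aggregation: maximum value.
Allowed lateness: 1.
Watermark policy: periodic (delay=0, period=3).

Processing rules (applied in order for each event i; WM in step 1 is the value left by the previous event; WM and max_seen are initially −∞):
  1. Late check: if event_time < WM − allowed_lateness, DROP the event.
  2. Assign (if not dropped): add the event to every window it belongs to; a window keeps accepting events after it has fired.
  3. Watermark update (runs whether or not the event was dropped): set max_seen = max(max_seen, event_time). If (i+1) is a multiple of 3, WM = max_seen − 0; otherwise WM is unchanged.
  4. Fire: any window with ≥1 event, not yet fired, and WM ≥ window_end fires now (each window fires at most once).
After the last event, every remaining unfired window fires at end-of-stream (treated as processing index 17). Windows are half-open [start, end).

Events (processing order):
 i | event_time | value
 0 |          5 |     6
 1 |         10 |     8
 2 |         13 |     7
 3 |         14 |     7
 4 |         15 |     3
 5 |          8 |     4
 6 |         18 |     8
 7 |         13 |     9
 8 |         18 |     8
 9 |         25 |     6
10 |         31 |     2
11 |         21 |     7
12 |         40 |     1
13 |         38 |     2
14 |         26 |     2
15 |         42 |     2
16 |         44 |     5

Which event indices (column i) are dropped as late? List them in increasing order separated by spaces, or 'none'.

i=0 t=5 v=6: → [0,10); WM=−∞
i=1 t=10 v=8: → [10,20); WM=−∞
i=2 t=13 v=7: → [10,20); WM=13; [0,10) fires=6
i=3 t=14 v=7: → [10,20); WM=13
i=4 t=15 v=3: → [10,20); WM=13
i=5 t=8 v=4: DROP (t<13-1); WM=15
i=6 t=18 v=8: → [10,20); WM=15
i=7 t=13 v=9: DROP (t<15-1); WM=15
i=8 t=18 v=8: → [10,20); WM=18
i=9 t=25 v=6: → [20,30); WM=18
i=10 t=31 v=2: → [30,40); WM=18
i=11 t=21 v=7: → [20,30); WM=31; [10,20) fires=8 [20,30) fires=7
i=12 t=40 v=1: → [40,50); WM=31
i=13 t=38 v=2: → [30,40); WM=31
i=14 t=26 v=2: DROP (t<31-1); WM=40; [30,40) fires=2
i=15 t=42 v=2: → [40,50); WM=40
i=16 t=44 v=5: → [40,50); WM=40

5 7 14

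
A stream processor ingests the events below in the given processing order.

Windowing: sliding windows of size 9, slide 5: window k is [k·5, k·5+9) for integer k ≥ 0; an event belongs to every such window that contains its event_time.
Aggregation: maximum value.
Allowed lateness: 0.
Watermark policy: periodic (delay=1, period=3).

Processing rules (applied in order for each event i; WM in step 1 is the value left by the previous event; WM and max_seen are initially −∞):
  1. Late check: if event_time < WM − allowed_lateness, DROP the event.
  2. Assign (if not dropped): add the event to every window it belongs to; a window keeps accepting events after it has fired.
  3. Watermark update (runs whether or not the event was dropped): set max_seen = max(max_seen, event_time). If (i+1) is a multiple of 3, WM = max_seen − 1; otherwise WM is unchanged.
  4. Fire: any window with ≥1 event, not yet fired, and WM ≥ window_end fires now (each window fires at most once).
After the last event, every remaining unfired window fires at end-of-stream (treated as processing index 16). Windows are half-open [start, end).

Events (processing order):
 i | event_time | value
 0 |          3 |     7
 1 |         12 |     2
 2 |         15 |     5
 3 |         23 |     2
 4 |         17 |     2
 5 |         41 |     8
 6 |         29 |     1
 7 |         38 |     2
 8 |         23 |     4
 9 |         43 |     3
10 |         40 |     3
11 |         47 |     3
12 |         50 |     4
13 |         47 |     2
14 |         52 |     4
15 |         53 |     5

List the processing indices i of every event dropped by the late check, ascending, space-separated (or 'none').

6 7 8

i=0 t=3 v=7: → [0,9); WM=−∞
i=1 t=12 v=2: → [10,19),[5,14); WM=−∞
i=2 t=15 v=5: → [15,24),[10,19); WM=14; [0,9) fires=7 [5,14) fires=2
i=3 t=23 v=2: → [20,29),[15,24); WM=14
i=4 t=17 v=2: → [15,24),[10,19); WM=14
i=5 t=41 v=8: → [40,49),[35,44); WM=40; [10,19) fires=5 [15,24) fires=5 [20,29) fires=2
i=6 t=29 v=1: DROP (t<40-0); WM=40
i=7 t=38 v=2: DROP (t<40-0); WM=40
i=8 t=23 v=4: DROP (t<40-0); WM=40
i=9 t=43 v=3: → [40,49),[35,44); WM=40
i=10 t=40 v=3: → [40,49),[35,44); WM=40
i=11 t=47 v=3: → [45,54),[40,49); WM=46; [35,44) fires=8
i=12 t=50 v=4: → [50,59),[45,54); WM=46
i=13 t=47 v=2: → [45,54),[40,49); WM=46
i=14 t=52 v=4: → [50,59),[45,54); WM=51; [40,49) fires=8
i=15 t=53 v=5: → [50,59),[45,54); WM=51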